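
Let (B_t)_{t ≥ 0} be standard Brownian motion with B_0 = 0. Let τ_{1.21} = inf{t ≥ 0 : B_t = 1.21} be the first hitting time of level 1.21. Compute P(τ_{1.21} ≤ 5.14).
P(τ_{1.21} ≤ 5.14) = 2(1 − Φ(1.21/√5.14)) = 2(1 − Φ(0.5337)) ≈ 0.5935

By the reflection principle for standard BM, P(τ_b ≤ t) = 2 · P(B_t ≥ b). Since B_t ~ N(0, t), P(B_t ≥ 1.21) = 1 − Φ(1.21/√t) = 1 − Φ(1.21/√5.14) = 1 − Φ(0.5337) ≈ 0.29677. Doubling: P(τ_{1.21} ≤ 5.14) ≈ 2 · 0.29677 = 0.59354 ≈ 0.5935.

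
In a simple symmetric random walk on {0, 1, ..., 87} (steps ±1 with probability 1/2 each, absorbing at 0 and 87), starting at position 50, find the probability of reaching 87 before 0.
P(hit 87 before 0) = 50/87

Let u_k = P(hit 87 before 0 | start at k). Then u_0 = 0, u_87 = 1, and u_k = u_{k-1}/2 + u_{k+1}/2 for 1 ≤ k ≤ 86. This harmonic recurrence is solved by u_k = k/87, giving u_50 = 50/87.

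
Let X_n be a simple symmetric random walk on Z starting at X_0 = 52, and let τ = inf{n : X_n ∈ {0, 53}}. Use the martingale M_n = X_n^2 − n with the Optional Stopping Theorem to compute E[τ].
E[τ] = 52

M_n = X_n^2 − n is a martingale (since E[X_{n+1}^2 | F_n] = X_n^2 + 1). By OST (τ has finite mean in a bounded region), E[M_τ] = E[M_0] = X_0^2 − 0 = 52^2 = 2704. Also E[M_τ] = E[X_τ^2] − E[τ]. The walk exits at 0 or 53, with P(hit 53 first) = 52/53, so E[X_τ^2] = 53^2 · 52/53 + 0 = 2756. Thus E[τ] = E[X_τ^2] − E[M_τ] = 2756 − 2704 = 52 = 52(53 − 52) = 52.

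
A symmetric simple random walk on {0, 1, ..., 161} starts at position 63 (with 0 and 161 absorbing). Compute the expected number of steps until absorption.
E[τ | X_0 = 63] = 6174

Let v_k = E[τ | X_0 = k]. Boundary: v_0 = v_161 = 0. Recurrence: v_k = 1 + (v_{k-1} + v_{k+1})/2 for 1 ≤ k ≤ 160. The particular solution to v_k − (v_{k-1} + v_{k+1})/2 = 1 is v_k = −k^2. Adding homogeneous solution A + B k and matching boundaries gives v_k = k (161 − k). Substituting k = 63: v_63 = 63 · 98 = 6174.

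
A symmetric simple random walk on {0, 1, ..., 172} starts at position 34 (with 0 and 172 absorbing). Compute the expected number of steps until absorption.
E[τ | X_0 = 34] = 4692

Let v_k = E[τ | X_0 = k]. Boundary: v_0 = v_172 = 0. Recurrence: v_k = 1 + (v_{k-1} + v_{k+1})/2 for 1 ≤ k ≤ 171. The particular solution to v_k − (v_{k-1} + v_{k+1})/2 = 1 is v_k = −k^2. Adding homogeneous solution A + B k and matching boundaries gives v_k = k (172 − k). Substituting k = 34: v_34 = 34 · 138 = 4692.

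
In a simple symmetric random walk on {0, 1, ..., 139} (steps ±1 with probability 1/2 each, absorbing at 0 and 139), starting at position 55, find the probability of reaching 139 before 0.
P(hit 139 before 0) = 55/139

Let u_k = P(hit 139 before 0 | start at k). Then u_0 = 0, u_139 = 1, and u_k = u_{k-1}/2 + u_{k+1}/2 for 1 ≤ k ≤ 138. This harmonic recurrence is solved by u_k = k/139, giving u_55 = 55/139.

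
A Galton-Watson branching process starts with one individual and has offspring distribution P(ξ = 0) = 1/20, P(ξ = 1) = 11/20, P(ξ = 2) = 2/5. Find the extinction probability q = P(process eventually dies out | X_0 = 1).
q = 1/8

The pgf is f(s) = 1/20 + 11/20·s + 2/5·s². The extinction probability q is the smallest fixed point of f in [0, 1]. Setting s = f(s):
  2/5·s² + (11/20 − 1)·s + 1/20 = 0
  2/5·s² − (1/20 + 2/5)·s + 1/20 = 0
which factors as (s − 1)·(2/5·s − 1/20) = 0, giving roots s = 1 and s = (1/20)/(2/5) = 1/8.
Mean offspring μ = 11/20 + 2·2/5 = 27/20 > 1 (supercritical), so q < 1. The extinction probability is the smaller root: q = (1/20)/(2/5) = 1/8.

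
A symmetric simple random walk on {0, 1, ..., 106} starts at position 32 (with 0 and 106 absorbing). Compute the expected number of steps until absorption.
E[τ | X_0 = 32] = 2368

Let v_k = E[τ | X_0 = k]. Boundary: v_0 = v_106 = 0. Recurrence: v_k = 1 + (v_{k-1} + v_{k+1})/2 for 1 ≤ k ≤ 105. The particular solution to v_k − (v_{k-1} + v_{k+1})/2 = 1 is v_k = −k^2. Adding homogeneous solution A + B k and matching boundaries gives v_k = k (106 − k). Substituting k = 32: v_32 = 32 · 74 = 2368.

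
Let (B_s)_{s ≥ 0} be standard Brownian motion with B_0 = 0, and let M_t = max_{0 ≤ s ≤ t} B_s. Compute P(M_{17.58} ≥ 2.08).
P(M_{17.58} ≥ 2.08) = 2·P(B_{17.58} ≥ 2.08) = 2(1 − Φ(2.08/√17.58)) ≈ 0.6198

By the reflection principle for Brownian motion, P(M_t ≥ a) = 2 · P(B_t ≥ a) for a ≥ 0. Since B_t ~ N(0, t), P(B_t ≥ 2.08) = 1 − Φ(2.08/√t) = 1 − Φ(2.08/√17.58) = 1 − Φ(0.4961). So
  P(M_{17.58} ≥ 2.08) = 2(1 − Φ(0.4961)) ≈ 0.6198.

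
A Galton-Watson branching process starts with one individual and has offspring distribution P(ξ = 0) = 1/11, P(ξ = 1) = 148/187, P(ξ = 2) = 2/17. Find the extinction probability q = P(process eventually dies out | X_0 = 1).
q = 17/22

The pgf is f(s) = 1/11 + 148/187·s + 2/17·s². The extinction probability q is the smallest fixed point of f in [0, 1]. Setting s = f(s):
  2/17·s² + (148/187 − 1)·s + 1/11 = 0
  2/17·s² − (1/11 + 2/17)·s + 1/11 = 0
which factors as (s − 1)·(2/17·s − 1/11) = 0, giving roots s = 1 and s = (1/11)/(2/17) = 17/22.
Mean offspring μ = 148/187 + 2·2/17 = 192/187 > 1 (supercritical), so q < 1. The extinction probability is the smaller root: q = (1/11)/(2/17) = 17/22.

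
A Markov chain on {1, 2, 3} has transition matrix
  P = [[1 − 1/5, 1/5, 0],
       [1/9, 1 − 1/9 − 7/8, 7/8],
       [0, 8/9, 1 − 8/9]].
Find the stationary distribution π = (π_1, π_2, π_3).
π = (320/1463, 576/1463, 81/209)

This is a birth-death chain on three states, which satisfies detailed balance: π_1 · P_{12} = π_2 · P_{21} and π_2 · P_{23} = π_3 · P_{32}.
From π_1 · 1/5 = π_2 · 1/9: π_2/π_1 = (1/5)/(1/9) = 9/5.
From π_2 · 7/8 = π_3 · 8/9: π_3/π_2 = (7/8)/(8/9) = 63/64.
Take π_1 proportional to 1; then unnormalized π = (1, 9/5, 567/320). Normalize by dividing by the sum 1463/320:
  π = (320/1463, 576/1463, 81/209).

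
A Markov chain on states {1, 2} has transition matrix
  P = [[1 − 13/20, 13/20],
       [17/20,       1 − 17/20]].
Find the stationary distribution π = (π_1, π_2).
π_1 = 17/30, π_2 = 13/30

Solve πP = π with π_1 + π_2 = 1. From πP = π: π_1 · (1 − 13/20) + π_2 · 17/20 = π_1 ⇒ π_2 · 17/20 = π_1 · 13/20 ⇒ π_2/π_1 = (13/20)/(17/20) = 13/17. Together with π_1 + π_2 = 1:
  π_1 = (17/20)/(13/20 + 17/20) = (17/20)/(3/2) = 17/30,
  π_2 = (13/20)/(13/20 + 17/20) = (13/20)/(3/2) = 13/30.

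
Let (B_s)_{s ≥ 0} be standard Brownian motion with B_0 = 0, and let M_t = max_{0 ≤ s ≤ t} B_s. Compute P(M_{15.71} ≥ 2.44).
P(M_{15.71} ≥ 2.44) = 2·P(B_{15.71} ≥ 2.44) = 2(1 − Φ(2.44/√15.71)) ≈ 0.5382

By the reflection principle for Brownian motion, P(M_t ≥ a) = 2 · P(B_t ≥ a) for a ≥ 0. Since B_t ~ N(0, t), P(B_t ≥ 2.44) = 1 − Φ(2.44/√t) = 1 − Φ(2.44/√15.71) = 1 − Φ(0.6156). So
  P(M_{15.71} ≥ 2.44) = 2(1 − Φ(0.6156)) ≈ 0.5382.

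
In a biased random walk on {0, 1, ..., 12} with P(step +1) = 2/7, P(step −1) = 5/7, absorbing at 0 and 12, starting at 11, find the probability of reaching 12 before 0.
P(hit 12 before 0) = (1 − (5/2)^11) / (1 − (5/2)^12) = 32550718/81378843

Let u_k denote P(reach 12 before 0 | start at k). Boundary: u_0 = 0, u_12 = 1. Recurrence: u_k = 2/7·u_{k+1} + 5/7·u_{k-1} for 1 ≤ k ≤ 11. Try u_k = A + B·r^k with r = q/p = (5/7)/(2/7) = 5/2. Substitution satisfies the recurrence; boundary conditions give:
  u_k = (1 − r^k) / (1 − r^N) = (1 − (5/2)^11) / (1 − (5/2)^12) = 32550718/81378843.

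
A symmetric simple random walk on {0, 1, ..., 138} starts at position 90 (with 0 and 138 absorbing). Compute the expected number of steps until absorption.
E[τ | X_0 = 90] = 4320

Let v_k = E[τ | X_0 = k]. Boundary: v_0 = v_138 = 0. Recurrence: v_k = 1 + (v_{k-1} + v_{k+1})/2 for 1 ≤ k ≤ 137. The particular solution to v_k − (v_{k-1} + v_{k+1})/2 = 1 is v_k = −k^2. Adding homogeneous solution A + B k and matching boundaries gives v_k = k (138 − k). Substituting k = 90: v_90 = 90 · 48 = 4320.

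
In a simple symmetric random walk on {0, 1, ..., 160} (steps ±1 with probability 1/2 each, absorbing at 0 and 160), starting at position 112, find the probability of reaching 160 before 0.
P(hit 160 before 0) = 112/160 = 7/10

Let u_k = P(hit 160 before 0 | start at k). Then u_0 = 0, u_160 = 1, and u_k = u_{k-1}/2 + u_{k+1}/2 for 1 ≤ k ≤ 159. This harmonic recurrence is solved by u_k = k/160, giving u_112 = 112/160 = 7/10.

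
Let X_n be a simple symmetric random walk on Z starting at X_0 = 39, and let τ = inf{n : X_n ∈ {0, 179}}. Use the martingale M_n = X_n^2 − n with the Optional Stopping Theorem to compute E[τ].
E[τ] = 5460

M_n = X_n^2 − n is a martingale (since E[X_{n+1}^2 | F_n] = X_n^2 + 1). By OST (τ has finite mean in a bounded region), E[M_τ] = E[M_0] = X_0^2 − 0 = 39^2 = 1521. Also E[M_τ] = E[X_τ^2] − E[τ]. The walk exits at 0 or 179, with P(hit 179 first) = 39/179, so E[X_τ^2] = 179^2 · 39/179 + 0 = 6981. Thus E[τ] = E[X_τ^2] − E[M_τ] = 6981 − 1521 = 5460 = 39(179 − 39) = 5460.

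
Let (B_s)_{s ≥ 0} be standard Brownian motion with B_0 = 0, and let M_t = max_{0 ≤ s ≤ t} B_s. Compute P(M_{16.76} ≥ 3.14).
P(M_{16.76} ≥ 3.14) = 2·P(B_{16.76} ≥ 3.14) = 2(1 − Φ(3.14/√16.76)) ≈ 0.4431

By the reflection principle for Brownian motion, P(M_t ≥ a) = 2 · P(B_t ≥ a) for a ≥ 0. Since B_t ~ N(0, t), P(B_t ≥ 3.14) = 1 − Φ(3.14/√t) = 1 − Φ(3.14/√16.76) = 1 − Φ(0.7670). So
  P(M_{16.76} ≥ 3.14) = 2(1 − Φ(0.7670)) ≈ 0.4431.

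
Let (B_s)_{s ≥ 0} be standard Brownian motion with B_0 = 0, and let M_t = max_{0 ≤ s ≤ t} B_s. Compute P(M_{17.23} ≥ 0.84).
P(M_{17.23} ≥ 0.84) = 2·P(B_{17.23} ≥ 0.84) = 2(1 − Φ(0.84/√17.23)) ≈ 0.8396

By the reflection principle for Brownian motion, P(M_t ≥ a) = 2 · P(B_t ≥ a) for a ≥ 0. Since B_t ~ N(0, t), P(B_t ≥ 0.84) = 1 − Φ(0.84/√t) = 1 − Φ(0.84/√17.23) = 1 − Φ(0.2024). So
  P(M_{17.23} ≥ 0.84) = 2(1 − Φ(0.2024)) ≈ 0.8396.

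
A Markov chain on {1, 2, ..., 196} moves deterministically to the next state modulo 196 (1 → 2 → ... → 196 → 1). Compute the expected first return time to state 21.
E[T_21 | X_0 = 21] = 196

The chain cycles deterministically, so starting at state 21 it returns in exactly 196 steps. Equivalently, the stationary distribution is uniform π_j = 1/196 for every state j, so by Kac's formula E[T_21] = 1/π_21 = 196.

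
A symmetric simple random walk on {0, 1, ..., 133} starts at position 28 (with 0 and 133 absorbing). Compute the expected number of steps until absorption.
E[τ | X_0 = 28] = 2940

Let v_k = E[τ | X_0 = k]. Boundary: v_0 = v_133 = 0. Recurrence: v_k = 1 + (v_{k-1} + v_{k+1})/2 for 1 ≤ k ≤ 132. The particular solution to v_k − (v_{k-1} + v_{k+1})/2 = 1 is v_k = −k^2. Adding homogeneous solution A + B k and matching boundaries gives v_k = k (133 − k). Substituting k = 28: v_28 = 28 · 105 = 2940.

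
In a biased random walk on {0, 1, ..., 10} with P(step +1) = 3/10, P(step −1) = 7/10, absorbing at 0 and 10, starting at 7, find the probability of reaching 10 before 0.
P(hit 10 before 0) = (1 − (7/3)^7) / (1 − (7/3)^10) = 5544153/70604050

Let u_k denote P(reach 10 before 0 | start at k). Boundary: u_0 = 0, u_10 = 1. Recurrence: u_k = 3/10·u_{k+1} + 7/10·u_{k-1} for 1 ≤ k ≤ 9. Try u_k = A + B·r^k with r = q/p = (7/10)/(3/10) = 7/3. Substitution satisfies the recurrence; boundary conditions give:
  u_k = (1 − r^k) / (1 − r^N) = (1 − (7/3)^7) / (1 − (7/3)^10) = 5544153/70604050.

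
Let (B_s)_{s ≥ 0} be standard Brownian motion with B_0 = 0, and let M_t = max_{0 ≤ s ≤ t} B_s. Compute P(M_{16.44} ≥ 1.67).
P(M_{16.44} ≥ 1.67) = 2·P(B_{16.44} ≥ 1.67) = 2(1 − Φ(1.67/√16.44)) ≈ 0.6804

By the reflection principle for Brownian motion, P(M_t ≥ a) = 2 · P(B_t ≥ a) for a ≥ 0. Since B_t ~ N(0, t), P(B_t ≥ 1.67) = 1 − Φ(1.67/√t) = 1 − Φ(1.67/√16.44) = 1 − Φ(0.4119). So
  P(M_{16.44} ≥ 1.67) = 2(1 − Φ(0.4119)) ≈ 0.6804.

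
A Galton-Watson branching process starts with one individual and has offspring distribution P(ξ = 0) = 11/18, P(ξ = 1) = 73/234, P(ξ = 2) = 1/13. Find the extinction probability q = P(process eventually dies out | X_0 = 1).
q = 1

Mean offspring μ = 0·11/18 + 1·73/234 + 2·1/13 = 109/234 ≤ 1. For μ ≤ 1 with offspring not concentrated at 1, the Galton-Watson process goes extinct almost surely, so q = 1.
(Algebraic check: The pgf is f(s) = 11/18 + 73/234·s + 1/13·s². The extinction probability q is the smallest fixed point of f in [0, 1]. Setting s = f(s):
  1/13·s² + (73/234 − 1)·s + 11/18 = 0
  1/13·s² − (11/18 + 1/13)·s + 11/18 = 0
which factors as (s − 1)·(1/13·s − 11/18) = 0, giving roots s = 1 and s = (11/18)/(1/13) = 143/18. Since 143/18 ≥ 1, the smallest root in [0, 1] is s = 1.)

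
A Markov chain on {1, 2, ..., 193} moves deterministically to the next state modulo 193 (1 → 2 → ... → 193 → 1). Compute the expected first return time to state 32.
E[T_32 | X_0 = 32] = 193

The chain cycles deterministically, so starting at state 32 it returns in exactly 193 steps. Equivalently, the stationary distribution is uniform π_j = 1/193 for every state j, so by Kac's formula E[T_32] = 1/π_32 = 193.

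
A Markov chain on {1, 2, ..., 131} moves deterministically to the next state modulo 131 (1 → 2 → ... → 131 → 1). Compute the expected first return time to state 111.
E[T_111 | X_0 = 111] = 131

The chain cycles deterministically, so starting at state 111 it returns in exactly 131 steps. Equivalently, the stationary distribution is uniform π_j = 1/131 for every state j, so by Kac's formula E[T_111] = 1/π_111 = 131.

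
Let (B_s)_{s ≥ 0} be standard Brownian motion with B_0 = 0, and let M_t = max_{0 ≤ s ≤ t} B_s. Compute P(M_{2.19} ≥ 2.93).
P(M_{2.19} ≥ 2.93) = 2·P(B_{2.19} ≥ 2.93) = 2(1 − Φ(2.93/√2.19)) ≈ 0.0477

By the reflection principle for Brownian motion, P(M_t ≥ a) = 2 · P(B_t ≥ a) for a ≥ 0. Since B_t ~ N(0, t), P(B_t ≥ 2.93) = 1 − Φ(2.93/√t) = 1 − Φ(2.93/√2.19) = 1 − Φ(1.9799). So
  P(M_{2.19} ≥ 2.93) = 2(1 − Φ(1.9799)) ≈ 0.0477.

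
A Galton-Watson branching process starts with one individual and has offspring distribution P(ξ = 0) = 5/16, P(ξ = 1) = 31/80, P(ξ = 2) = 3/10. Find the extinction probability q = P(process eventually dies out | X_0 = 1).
q = 1

Mean offspring μ = 0·5/16 + 1·31/80 + 2·3/10 = 79/80 ≤ 1. For μ ≤ 1 with offspring not concentrated at 1, the Galton-Watson process goes extinct almost surely, so q = 1.
(Algebraic check: The pgf is f(s) = 5/16 + 31/80·s + 3/10·s². The extinction probability q is the smallest fixed point of f in [0, 1]. Setting s = f(s):
  3/10·s² + (31/80 − 1)·s + 5/16 = 0
  3/10·s² − (5/16 + 3/10)·s + 5/16 = 0
which factors as (s − 1)·(3/10·s − 5/16) = 0, giving roots s = 1 and s = (5/16)/(3/10) = 25/24. Since 25/24 ≥ 1, the smallest root in [0, 1] is s = 1.)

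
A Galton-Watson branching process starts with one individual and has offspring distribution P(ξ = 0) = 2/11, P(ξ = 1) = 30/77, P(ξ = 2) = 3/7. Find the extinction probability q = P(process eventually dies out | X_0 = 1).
q = 14/33

The pgf is f(s) = 2/11 + 30/77·s + 3/7·s². The extinction probability q is the smallest fixed point of f in [0, 1]. Setting s = f(s):
  3/7·s² + (30/77 − 1)·s + 2/11 = 0
  3/7·s² − (2/11 + 3/7)·s + 2/11 = 0
which factors as (s − 1)·(3/7·s − 2/11) = 0, giving roots s = 1 and s = (2/11)/(3/7) = 14/33.
Mean offspring μ = 30/77 + 2·3/7 = 96/77 > 1 (supercritical), so q < 1. The extinction probability is the smaller root: q = (2/11)/(3/7) = 14/33.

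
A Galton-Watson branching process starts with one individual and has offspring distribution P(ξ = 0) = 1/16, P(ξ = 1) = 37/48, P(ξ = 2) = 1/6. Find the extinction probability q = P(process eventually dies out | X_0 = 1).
q = 3/8

The pgf is f(s) = 1/16 + 37/48·s + 1/6·s². The extinction probability q is the smallest fixed point of f in [0, 1]. Setting s = f(s):
  1/6·s² + (37/48 − 1)·s + 1/16 = 0
  1/6·s² − (1/16 + 1/6)·s + 1/16 = 0
which factors as (s − 1)·(1/6·s − 1/16) = 0, giving roots s = 1 and s = (1/16)/(1/6) = 3/8.
Mean offspring μ = 37/48 + 2·1/6 = 53/48 > 1 (supercritical), so q < 1. The extinction probability is the smaller root: q = (1/16)/(1/6) = 3/8.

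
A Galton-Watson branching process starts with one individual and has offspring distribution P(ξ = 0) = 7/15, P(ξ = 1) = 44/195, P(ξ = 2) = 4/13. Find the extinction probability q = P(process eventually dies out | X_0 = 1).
q = 1

Mean offspring μ = 0·7/15 + 1·44/195 + 2·4/13 = 164/195 ≤ 1. For μ ≤ 1 with offspring not concentrated at 1, the Galton-Watson process goes extinct almost surely, so q = 1.
(Algebraic check: The pgf is f(s) = 7/15 + 44/195·s + 4/13·s². The extinction probability q is the smallest fixed point of f in [0, 1]. Setting s = f(s):
  4/13·s² + (44/195 − 1)·s + 7/15 = 0
  4/13·s² − (7/15 + 4/13)·s + 7/15 = 0
which factors as (s − 1)·(4/13·s − 7/15) = 0, giving roots s = 1 and s = (7/15)/(4/13) = 91/60. Since 91/60 ≥ 1, the smallest root in [0, 1] is s = 1.)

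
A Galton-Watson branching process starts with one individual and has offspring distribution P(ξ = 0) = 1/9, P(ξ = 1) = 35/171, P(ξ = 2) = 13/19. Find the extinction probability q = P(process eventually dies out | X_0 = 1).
q = 19/117

The pgf is f(s) = 1/9 + 35/171·s + 13/19·s². The extinction probability q is the smallest fixed point of f in [0, 1]. Setting s = f(s):
  13/19·s² + (35/171 − 1)·s + 1/9 = 0
  13/19·s² − (1/9 + 13/19)·s + 1/9 = 0
which factors as (s − 1)·(13/19·s − 1/9) = 0, giving roots s = 1 and s = (1/9)/(13/19) = 19/117.
Mean offspring μ = 35/171 + 2·13/19 = 269/171 > 1 (supercritical), so q < 1. The extinction probability is the smaller root: q = (1/9)/(13/19) = 19/117.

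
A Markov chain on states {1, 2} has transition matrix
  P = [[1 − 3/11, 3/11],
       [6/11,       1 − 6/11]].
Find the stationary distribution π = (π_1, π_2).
π_1 = 2/3, π_2 = 1/3

Solve πP = π with π_1 + π_2 = 1. From πP = π: π_1 · (1 − 3/11) + π_2 · 6/11 = π_1 ⇒ π_2 · 6/11 = π_1 · 3/11 ⇒ π_2/π_1 = (3/11)/(6/11) = 1/2. Together with π_1 + π_2 = 1:
  π_1 = (6/11)/(3/11 + 6/11) = (6/11)/(9/11) = 2/3,
  π_2 = (3/11)/(3/11 + 6/11) = (3/11)/(9/11) = 1/3.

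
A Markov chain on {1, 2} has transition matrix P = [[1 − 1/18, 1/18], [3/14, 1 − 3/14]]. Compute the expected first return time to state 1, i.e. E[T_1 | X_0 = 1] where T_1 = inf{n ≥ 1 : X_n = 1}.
E[T_1 | X_0 = 1] = 1/π_1 = 34/27

For an irreducible recurrent Markov chain with stationary distribution π, E[T_i | X_0 = i] = 1/π_i (Kac's formula). Here π_1 = (3/14)/(1/18 + 3/14) = (3/14)/(17/63) = 27/34, so E[T_1 | X_0 = 1] = 1/π_1 = (1/18 + 3/14)/(3/14) = (17/63)/(3/14) = 34/27.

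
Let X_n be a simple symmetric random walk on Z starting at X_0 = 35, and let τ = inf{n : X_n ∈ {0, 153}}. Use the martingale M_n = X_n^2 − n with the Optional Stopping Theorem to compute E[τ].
E[τ] = 4130

M_n = X_n^2 − n is a martingale (since E[X_{n+1}^2 | F_n] = X_n^2 + 1). By OST (τ has finite mean in a bounded region), E[M_τ] = E[M_0] = X_0^2 − 0 = 35^2 = 1225. Also E[M_τ] = E[X_τ^2] − E[τ]. The walk exits at 0 or 153, with P(hit 153 first) = 35/153, so E[X_τ^2] = 153^2 · 35/153 + 0 = 5355. Thus E[τ] = E[X_τ^2] − E[M_τ] = 5355 − 1225 = 4130 = 35(153 − 35) = 4130.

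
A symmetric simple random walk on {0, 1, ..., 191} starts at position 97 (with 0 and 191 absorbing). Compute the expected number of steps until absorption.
E[τ | X_0 = 97] = 9118

Let v_k = E[τ | X_0 = k]. Boundary: v_0 = v_191 = 0. Recurrence: v_k = 1 + (v_{k-1} + v_{k+1})/2 for 1 ≤ k ≤ 190. The particular solution to v_k − (v_{k-1} + v_{k+1})/2 = 1 is v_k = −k^2. Adding homogeneous solution A + B k and matching boundaries gives v_k = k (191 − k). Substituting k = 97: v_97 = 97 · 94 = 9118.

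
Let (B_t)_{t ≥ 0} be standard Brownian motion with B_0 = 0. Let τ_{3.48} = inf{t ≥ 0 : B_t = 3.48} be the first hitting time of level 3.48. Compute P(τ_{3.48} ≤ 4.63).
P(τ_{3.48} ≤ 4.63) = 2(1 − Φ(3.48/√4.63)) = 2(1 − Φ(1.6173)) ≈ 0.1058

By the reflection principle for standard BM, P(τ_b ≤ t) = 2 · P(B_t ≥ b). Since B_t ~ N(0, t), P(B_t ≥ 3.48) = 1 − Φ(3.48/√t) = 1 − Φ(3.48/√4.63) = 1 − Φ(1.6173) ≈ 0.05291. Doubling: P(τ_{3.48} ≤ 4.63) ≈ 2 · 0.05291 = 0.10582 ≈ 0.1058.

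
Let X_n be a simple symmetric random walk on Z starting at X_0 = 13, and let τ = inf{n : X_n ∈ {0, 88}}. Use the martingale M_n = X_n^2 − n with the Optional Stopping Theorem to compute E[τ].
E[τ] = 975

M_n = X_n^2 − n is a martingale (since E[X_{n+1}^2 | F_n] = X_n^2 + 1). By OST (τ has finite mean in a bounded region), E[M_τ] = E[M_0] = X_0^2 − 0 = 13^2 = 169. Also E[M_τ] = E[X_τ^2] − E[τ]. The walk exits at 0 or 88, with P(hit 88 first) = 13/88, so E[X_τ^2] = 88^2 · 13/88 + 0 = 1144. Thus E[τ] = E[X_τ^2] − E[M_τ] = 1144 − 169 = 975 = 13(88 − 13) = 975.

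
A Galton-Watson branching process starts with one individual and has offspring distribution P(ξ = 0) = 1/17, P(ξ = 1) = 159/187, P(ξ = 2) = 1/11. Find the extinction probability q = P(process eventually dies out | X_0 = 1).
q = 11/17

The pgf is f(s) = 1/17 + 159/187·s + 1/11·s². The extinction probability q is the smallest fixed point of f in [0, 1]. Setting s = f(s):
  1/11·s² + (159/187 − 1)·s + 1/17 = 0
  1/11·s² − (1/17 + 1/11)·s + 1/17 = 0
which factors as (s − 1)·(1/11·s − 1/17) = 0, giving roots s = 1 and s = (1/17)/(1/11) = 11/17.
Mean offspring μ = 159/187 + 2·1/11 = 193/187 > 1 (supercritical), so q < 1. The extinction probability is the smaller root: q = (1/17)/(1/11) = 11/17.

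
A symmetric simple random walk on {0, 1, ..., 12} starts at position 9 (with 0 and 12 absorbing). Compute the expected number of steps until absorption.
E[τ | X_0 = 9] = 27

Let v_k = E[τ | X_0 = k]. Boundary: v_0 = v_12 = 0. Recurrence: v_k = 1 + (v_{k-1} + v_{k+1})/2 for 1 ≤ k ≤ 11. The particular solution to v_k − (v_{k-1} + v_{k+1})/2 = 1 is v_k = −k^2. Adding homogeneous solution A + B k and matching boundaries gives v_k = k (12 − k). Substituting k = 9: v_9 = 9 · 3 = 27.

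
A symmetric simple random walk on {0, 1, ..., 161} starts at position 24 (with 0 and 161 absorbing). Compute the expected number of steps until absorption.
E[τ | X_0 = 24] = 3288

Let v_k = E[τ | X_0 = k]. Boundary: v_0 = v_161 = 0. Recurrence: v_k = 1 + (v_{k-1} + v_{k+1})/2 for 1 ≤ k ≤ 160. The particular solution to v_k − (v_{k-1} + v_{k+1})/2 = 1 is v_k = −k^2. Adding homogeneous solution A + B k and matching boundaries gives v_k = k (161 − k). Substituting k = 24: v_24 = 24 · 137 = 3288.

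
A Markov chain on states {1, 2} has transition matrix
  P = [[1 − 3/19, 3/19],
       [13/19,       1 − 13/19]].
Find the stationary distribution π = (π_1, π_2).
π_1 = 13/16, π_2 = 3/16

Solve πP = π with π_1 + π_2 = 1. From πP = π: π_1 · (1 − 3/19) + π_2 · 13/19 = π_1 ⇒ π_2 · 13/19 = π_1 · 3/19 ⇒ π_2/π_1 = (3/19)/(13/19) = 3/13. Together with π_1 + π_2 = 1:
  π_1 = (13/19)/(3/19 + 13/19) = (13/19)/(16/19) = 13/16,
  π_2 = (3/19)/(3/19 + 13/19) = (3/19)/(16/19) = 3/16.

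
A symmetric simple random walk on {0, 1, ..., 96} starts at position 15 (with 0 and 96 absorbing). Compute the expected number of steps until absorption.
E[τ | X_0 = 15] = 1215

Let v_k = E[τ | X_0 = k]. Boundary: v_0 = v_96 = 0. Recurrence: v_k = 1 + (v_{k-1} + v_{k+1})/2 for 1 ≤ k ≤ 95. The particular solution to v_k − (v_{k-1} + v_{k+1})/2 = 1 is v_k = −k^2. Adding homogeneous solution A + B k and matching boundaries gives v_k = k (96 − k). Substituting k = 15: v_15 = 15 · 81 = 1215.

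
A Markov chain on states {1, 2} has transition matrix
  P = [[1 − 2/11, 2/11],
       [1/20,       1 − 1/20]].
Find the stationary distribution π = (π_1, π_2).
π_1 = 11/51, π_2 = 40/51

Solve πP = π with π_1 + π_2 = 1. From πP = π: π_1 · (1 − 2/11) + π_2 · 1/20 = π_1 ⇒ π_2 · 1/20 = π_1 · 2/11 ⇒ π_2/π_1 = (2/11)/(1/20) = 40/11. Together with π_1 + π_2 = 1:
  π_1 = (1/20)/(2/11 + 1/20) = (1/20)/(51/220) = 11/51,
  π_2 = (2/11)/(2/11 + 1/20) = (2/11)/(51/220) = 40/51.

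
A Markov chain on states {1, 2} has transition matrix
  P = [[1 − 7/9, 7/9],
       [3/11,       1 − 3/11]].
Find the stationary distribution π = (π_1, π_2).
π_1 = 27/104, π_2 = 77/104

Solve πP = π with π_1 + π_2 = 1. From πP = π: π_1 · (1 − 7/9) + π_2 · 3/11 = π_1 ⇒ π_2 · 3/11 = π_1 · 7/9 ⇒ π_2/π_1 = (7/9)/(3/11) = 77/27. Together with π_1 + π_2 = 1:
  π_1 = (3/11)/(7/9 + 3/11) = (3/11)/(104/99) = 27/104,
  π_2 = (7/9)/(7/9 + 3/11) = (7/9)/(104/99) = 77/104.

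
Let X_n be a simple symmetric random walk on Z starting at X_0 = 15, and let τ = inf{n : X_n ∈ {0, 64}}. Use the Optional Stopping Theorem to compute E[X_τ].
E[X_τ] = 15

X_n is a martingale and τ is a bounded-mean stopping time (indeed τ is finite a.s. with bounded expectation since the walk is in a bounded region). By the OST, E[X_τ] = E[X_0] = 15. Equivalently: E[X_τ] = 64 · P(hit 64 first) + 0 · P(hit 0 first) = 64 · (15/64) = 15.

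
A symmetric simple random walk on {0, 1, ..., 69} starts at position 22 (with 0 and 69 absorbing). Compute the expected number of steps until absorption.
E[τ | X_0 = 22] = 1034

Let v_k = E[τ | X_0 = k]. Boundary: v_0 = v_69 = 0. Recurrence: v_k = 1 + (v_{k-1} + v_{k+1})/2 for 1 ≤ k ≤ 68. The particular solution to v_k − (v_{k-1} + v_{k+1})/2 = 1 is v_k = −k^2. Adding homogeneous solution A + B k and matching boundaries gives v_k = k (69 − k). Substituting k = 22: v_22 = 22 · 47 = 1034.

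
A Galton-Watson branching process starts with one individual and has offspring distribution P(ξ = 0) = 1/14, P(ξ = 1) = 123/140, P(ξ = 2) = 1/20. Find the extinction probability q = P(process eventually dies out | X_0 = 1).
q = 1

Mean offspring μ = 0·1/14 + 1·123/140 + 2·1/20 = 137/140 ≤ 1. For μ ≤ 1 with offspring not concentrated at 1, the Galton-Watson process goes extinct almost surely, so q = 1.
(Algebraic check: The pgf is f(s) = 1/14 + 123/140·s + 1/20·s². The extinction probability q is the smallest fixed point of f in [0, 1]. Setting s = f(s):
  1/20·s² + (123/140 − 1)·s + 1/14 = 0
  1/20·s² − (1/14 + 1/20)·s + 1/14 = 0
which factors as (s − 1)·(1/20·s − 1/14) = 0, giving roots s = 1 and s = (1/14)/(1/20) = 10/7. Since 10/7 ≥ 1, the smallest root in [0, 1] is s = 1.)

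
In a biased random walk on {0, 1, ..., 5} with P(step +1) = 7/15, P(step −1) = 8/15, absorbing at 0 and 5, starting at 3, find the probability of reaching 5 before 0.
P(hit 5 before 0) = (1 − (8/7)^3) / (1 − (8/7)^5) = 8281/15961

Let u_k denote P(reach 5 before 0 | start at k). Boundary: u_0 = 0, u_5 = 1. Recurrence: u_k = 7/15·u_{k+1} + 8/15·u_{k-1} for 1 ≤ k ≤ 4. Try u_k = A + B·r^k with r = q/p = (8/15)/(7/15) = 8/7. Substitution satisfies the recurrence; boundary conditions give:
  u_k = (1 − r^k) / (1 − r^N) = (1 − (8/7)^3) / (1 − (8/7)^5) = 8281/15961.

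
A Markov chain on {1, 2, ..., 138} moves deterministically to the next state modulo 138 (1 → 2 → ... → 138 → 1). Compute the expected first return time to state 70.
E[T_70 | X_0 = 70] = 138

The chain cycles deterministically, so starting at state 70 it returns in exactly 138 steps. Equivalently, the stationary distribution is uniform π_j = 1/138 for every state j, so by Kac's formula E[T_70] = 1/π_70 = 138.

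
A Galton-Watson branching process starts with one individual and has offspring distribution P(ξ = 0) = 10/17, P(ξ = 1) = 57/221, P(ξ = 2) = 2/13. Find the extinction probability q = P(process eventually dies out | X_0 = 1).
q = 1

Mean offspring μ = 0·10/17 + 1·57/221 + 2·2/13 = 125/221 ≤ 1. For μ ≤ 1 with offspring not concentrated at 1, the Galton-Watson process goes extinct almost surely, so q = 1.
(Algebraic check: The pgf is f(s) = 10/17 + 57/221·s + 2/13·s². The extinction probability q is the smallest fixed point of f in [0, 1]. Setting s = f(s):
  2/13·s² + (57/221 − 1)·s + 10/17 = 0
  2/13·s² − (10/17 + 2/13)·s + 10/17 = 0
which factors as (s − 1)·(2/13·s − 10/17) = 0, giving roots s = 1 and s = (10/17)/(2/13) = 65/17. Since 65/17 ≥ 1, the smallest root in [0, 1] is s = 1.)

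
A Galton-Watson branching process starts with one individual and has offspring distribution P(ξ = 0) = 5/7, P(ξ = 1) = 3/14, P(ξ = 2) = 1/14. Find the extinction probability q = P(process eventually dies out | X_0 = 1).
q = 1

Mean offspring μ = 0·5/7 + 1·3/14 + 2·1/14 = 5/14 ≤ 1. For μ ≤ 1 with offspring not concentrated at 1, the Galton-Watson process goes extinct almost surely, so q = 1.
(Algebraic check: The pgf is f(s) = 5/7 + 3/14·s + 1/14·s². The extinction probability q is the smallest fixed point of f in [0, 1]. Setting s = f(s):
  1/14·s² + (3/14 − 1)·s + 5/7 = 0
  1/14·s² − (5/7 + 1/14)·s + 5/7 = 0
which factors as (s − 1)·(1/14·s − 5/7) = 0, giving roots s = 1 and s = (5/7)/(1/14) = 10. Since 10 ≥ 1, the smallest root in [0, 1] is s = 1.)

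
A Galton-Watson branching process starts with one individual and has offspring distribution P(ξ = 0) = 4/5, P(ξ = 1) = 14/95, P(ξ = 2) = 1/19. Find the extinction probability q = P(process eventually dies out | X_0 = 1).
q = 1

Mean offspring μ = 0·4/5 + 1·14/95 + 2·1/19 = 24/95 ≤ 1. For μ ≤ 1 with offspring not concentrated at 1, the Galton-Watson process goes extinct almost surely, so q = 1.
(Algebraic check: The pgf is f(s) = 4/5 + 14/95·s + 1/19·s². The extinction probability q is the smallest fixed point of f in [0, 1]. Setting s = f(s):
  1/19·s² + (14/95 − 1)·s + 4/5 = 0
  1/19·s² − (4/5 + 1/19)·s + 4/5 = 0
which factors as (s − 1)·(1/19·s − 4/5) = 0, giving roots s = 1 and s = (4/5)/(1/19) = 76/5. Since 76/5 ≥ 1, the smallest root in [0, 1] is s = 1.)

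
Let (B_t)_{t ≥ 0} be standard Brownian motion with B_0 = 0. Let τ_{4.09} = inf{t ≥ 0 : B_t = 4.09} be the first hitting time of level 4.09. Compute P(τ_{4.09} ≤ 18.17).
P(τ_{4.09} ≤ 18.17) = 2(1 − Φ(4.09/√18.17)) = 2(1 − Φ(0.9595)) ≈ 0.3373

By the reflection principle for standard BM, P(τ_b ≤ t) = 2 · P(B_t ≥ b). Since B_t ~ N(0, t), P(B_t ≥ 4.09) = 1 − Φ(4.09/√t) = 1 − Φ(4.09/√18.17) = 1 − Φ(0.9595) ≈ 0.16865. Doubling: P(τ_{4.09} ≤ 18.17) ≈ 2 · 0.16865 = 0.33730 ≈ 0.3373.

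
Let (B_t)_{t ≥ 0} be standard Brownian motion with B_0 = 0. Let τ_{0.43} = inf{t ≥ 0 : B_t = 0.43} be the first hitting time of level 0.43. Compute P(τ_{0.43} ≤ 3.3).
P(τ_{0.43} ≤ 3.3) = 2(1 − Φ(0.43/√3.3)) = 2(1 − Φ(0.2367)) ≈ 0.8129

By the reflection principle for standard BM, P(τ_b ≤ t) = 2 · P(B_t ≥ b). Since B_t ~ N(0, t), P(B_t ≥ 0.43) = 1 − Φ(0.43/√t) = 1 − Φ(0.43/√3.3) = 1 − Φ(0.2367) ≈ 0.40644. Doubling: P(τ_{0.43} ≤ 3.3) ≈ 2 · 0.40644 = 0.81288 ≈ 0.8129.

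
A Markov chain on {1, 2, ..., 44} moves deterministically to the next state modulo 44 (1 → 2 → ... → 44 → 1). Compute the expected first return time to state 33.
E[T_33 | X_0 = 33] = 44

The chain cycles deterministically, so starting at state 33 it returns in exactly 44 steps. Equivalently, the stationary distribution is uniform π_j = 1/44 for every state j, so by Kac's formula E[T_33] = 1/π_33 = 44.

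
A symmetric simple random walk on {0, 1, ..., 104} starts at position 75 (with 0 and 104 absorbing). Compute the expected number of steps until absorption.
E[τ | X_0 = 75] = 2175

Let v_k = E[τ | X_0 = k]. Boundary: v_0 = v_104 = 0. Recurrence: v_k = 1 + (v_{k-1} + v_{k+1})/2 for 1 ≤ k ≤ 103. The particular solution to v_k − (v_{k-1} + v_{k+1})/2 = 1 is v_k = −k^2. Adding homogeneous solution A + B k and matching boundaries gives v_k = k (104 − k). Substituting k = 75: v_75 = 75 · 29 = 2175.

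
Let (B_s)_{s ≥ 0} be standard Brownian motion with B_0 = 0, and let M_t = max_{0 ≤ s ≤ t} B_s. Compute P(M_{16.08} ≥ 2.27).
P(M_{16.08} ≥ 2.27) = 2·P(B_{16.08} ≥ 2.27) = 2(1 − Φ(2.27/√16.08)) ≈ 0.5713

By the reflection principle for Brownian motion, P(M_t ≥ a) = 2 · P(B_t ≥ a) for a ≥ 0. Since B_t ~ N(0, t), P(B_t ≥ 2.27) = 1 − Φ(2.27/√t) = 1 − Φ(2.27/√16.08) = 1 − Φ(0.5661). So
  P(M_{16.08} ≥ 2.27) = 2(1 − Φ(0.5661)) ≈ 0.5713.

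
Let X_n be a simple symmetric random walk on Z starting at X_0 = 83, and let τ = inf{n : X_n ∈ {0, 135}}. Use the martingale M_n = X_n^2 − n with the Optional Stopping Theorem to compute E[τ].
E[τ] = 4316

M_n = X_n^2 − n is a martingale (since E[X_{n+1}^2 | F_n] = X_n^2 + 1). By OST (τ has finite mean in a bounded region), E[M_τ] = E[M_0] = X_0^2 − 0 = 83^2 = 6889. Also E[M_τ] = E[X_τ^2] − E[τ]. The walk exits at 0 or 135, with P(hit 135 first) = 83/135, so E[X_τ^2] = 135^2 · 83/135 + 0 = 11205. Thus E[τ] = E[X_τ^2] − E[M_τ] = 11205 − 6889 = 4316 = 83(135 − 83) = 4316.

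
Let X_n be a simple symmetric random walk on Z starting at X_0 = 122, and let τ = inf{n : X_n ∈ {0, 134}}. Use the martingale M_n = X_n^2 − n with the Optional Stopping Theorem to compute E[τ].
E[τ] = 1464

M_n = X_n^2 − n is a martingale (since E[X_{n+1}^2 | F_n] = X_n^2 + 1). By OST (τ has finite mean in a bounded region), E[M_τ] = E[M_0] = X_0^2 − 0 = 122^2 = 14884. Also E[M_τ] = E[X_τ^2] − E[τ]. The walk exits at 0 or 134, with P(hit 134 first) = 122/134, so E[X_τ^2] = 134^2 · 122/134 + 0 = 16348. Thus E[τ] = E[X_τ^2] − E[M_τ] = 16348 − 14884 = 1464 = 122(134 − 122) = 1464.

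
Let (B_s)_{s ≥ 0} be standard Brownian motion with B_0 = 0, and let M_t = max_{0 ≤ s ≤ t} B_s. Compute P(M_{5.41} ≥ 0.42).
P(M_{5.41} ≥ 0.42) = 2·P(B_{5.41} ≥ 0.42) = 2(1 − Φ(0.42/√5.41)) ≈ 0.8567

By the reflection principle for Brownian motion, P(M_t ≥ a) = 2 · P(B_t ≥ a) for a ≥ 0. Since B_t ~ N(0, t), P(B_t ≥ 0.42) = 1 − Φ(0.42/√t) = 1 − Φ(0.42/√5.41) = 1 − Φ(0.1806). So
  P(M_{5.41} ≥ 0.42) = 2(1 − Φ(0.1806)) ≈ 0.8567.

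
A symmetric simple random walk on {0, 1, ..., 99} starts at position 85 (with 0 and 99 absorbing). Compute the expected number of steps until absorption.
E[τ | X_0 = 85] = 1190

Let v_k = E[τ | X_0 = k]. Boundary: v_0 = v_99 = 0. Recurrence: v_k = 1 + (v_{k-1} + v_{k+1})/2 for 1 ≤ k ≤ 98. The particular solution to v_k − (v_{k-1} + v_{k+1})/2 = 1 is v_k = −k^2. Adding homogeneous solution A + B k and matching boundaries gives v_k = k (99 − k). Substituting k = 85: v_85 = 85 · 14 = 1190.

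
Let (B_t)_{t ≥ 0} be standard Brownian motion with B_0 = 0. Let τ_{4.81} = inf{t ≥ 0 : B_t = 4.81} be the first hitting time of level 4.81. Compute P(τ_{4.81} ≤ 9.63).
P(τ_{4.81} ≤ 9.63) = 2(1 − Φ(4.81/√9.63)) = 2(1 − Φ(1.5500)) ≈ 0.1211

By the reflection principle for standard BM, P(τ_b ≤ t) = 2 · P(B_t ≥ b). Since B_t ~ N(0, t), P(B_t ≥ 4.81) = 1 − Φ(4.81/√t) = 1 − Φ(4.81/√9.63) = 1 − Φ(1.5500) ≈ 0.06057. Doubling: P(τ_{4.81} ≤ 9.63) ≈ 2 · 0.06057 = 0.12114 ≈ 0.1211.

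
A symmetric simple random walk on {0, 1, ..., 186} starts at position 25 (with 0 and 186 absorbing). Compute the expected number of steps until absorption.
E[τ | X_0 = 25] = 4025

Let v_k = E[τ | X_0 = k]. Boundary: v_0 = v_186 = 0. Recurrence: v_k = 1 + (v_{k-1} + v_{k+1})/2 for 1 ≤ k ≤ 185. The particular solution to v_k − (v_{k-1} + v_{k+1})/2 = 1 is v_k = −k^2. Adding homogeneous solution A + B k and matching boundaries gives v_k = k (186 − k). Substituting k = 25: v_25 = 25 · 161 = 4025.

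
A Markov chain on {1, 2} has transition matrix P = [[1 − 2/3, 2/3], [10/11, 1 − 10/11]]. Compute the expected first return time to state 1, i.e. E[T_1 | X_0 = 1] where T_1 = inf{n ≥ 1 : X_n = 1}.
E[T_1 | X_0 = 1] = 1/π_1 = 26/15

For an irreducible recurrent Markov chain with stationary distribution π, E[T_i | X_0 = i] = 1/π_i (Kac's formula). Here π_1 = (10/11)/(2/3 + 10/11) = (10/11)/(52/33) = 15/26, so E[T_1 | X_0 = 1] = 1/π_1 = (2/3 + 10/11)/(10/11) = (52/33)/(10/11) = 26/15.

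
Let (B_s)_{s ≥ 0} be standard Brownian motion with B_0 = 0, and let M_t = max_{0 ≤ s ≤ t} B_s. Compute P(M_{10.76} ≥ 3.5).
P(M_{10.76} ≥ 3.5) = 2·P(B_{10.76} ≥ 3.5) = 2(1 − Φ(3.5/√10.76)) ≈ 0.2860

By the reflection principle for Brownian motion, P(M_t ≥ a) = 2 · P(B_t ≥ a) for a ≥ 0. Since B_t ~ N(0, t), P(B_t ≥ 3.5) = 1 − Φ(3.5/√t) = 1 − Φ(3.5/√10.76) = 1 − Φ(1.0670). So
  P(M_{10.76} ≥ 3.5) = 2(1 − Φ(1.0670)) ≈ 0.2860.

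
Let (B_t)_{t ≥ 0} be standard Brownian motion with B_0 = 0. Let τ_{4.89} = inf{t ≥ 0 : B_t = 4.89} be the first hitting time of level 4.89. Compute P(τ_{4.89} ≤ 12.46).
P(τ_{4.89} ≤ 12.46) = 2(1 − Φ(4.89/√12.46)) = 2(1 − Φ(1.3853)) ≈ 0.1660

By the reflection principle for standard BM, P(τ_b ≤ t) = 2 · P(B_t ≥ b). Since B_t ~ N(0, t), P(B_t ≥ 4.89) = 1 − Φ(4.89/√t) = 1 − Φ(4.89/√12.46) = 1 − Φ(1.3853) ≈ 0.08298. Doubling: P(τ_{4.89} ≤ 12.46) ≈ 2 · 0.08298 = 0.16596 ≈ 0.1660.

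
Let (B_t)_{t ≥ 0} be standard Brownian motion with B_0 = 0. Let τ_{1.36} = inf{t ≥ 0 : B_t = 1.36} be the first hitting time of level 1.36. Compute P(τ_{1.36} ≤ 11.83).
P(τ_{1.36} ≤ 11.83) = 2(1 − Φ(1.36/√11.83)) = 2(1 − Φ(0.3954)) ≈ 0.6925

By the reflection principle for standard BM, P(τ_b ≤ t) = 2 · P(B_t ≥ b). Since B_t ~ N(0, t), P(B_t ≥ 1.36) = 1 − Φ(1.36/√t) = 1 − Φ(1.36/√11.83) = 1 − Φ(0.3954) ≈ 0.34627. Doubling: P(τ_{1.36} ≤ 11.83) ≈ 2 · 0.34627 = 0.69254 ≈ 0.6925.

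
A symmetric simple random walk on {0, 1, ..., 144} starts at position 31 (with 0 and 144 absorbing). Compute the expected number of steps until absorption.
E[τ | X_0 = 31] = 3503

Let v_k = E[τ | X_0 = k]. Boundary: v_0 = v_144 = 0. Recurrence: v_k = 1 + (v_{k-1} + v_{k+1})/2 for 1 ≤ k ≤ 143. The particular solution to v_k − (v_{k-1} + v_{k+1})/2 = 1 is v_k = −k^2. Adding homogeneous solution A + B k and matching boundaries gives v_k = k (144 − k). Substituting k = 31: v_31 = 31 · 113 = 3503.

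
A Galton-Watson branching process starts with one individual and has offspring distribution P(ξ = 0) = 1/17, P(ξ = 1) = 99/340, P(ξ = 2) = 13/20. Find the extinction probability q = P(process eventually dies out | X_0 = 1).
q = 20/221

The pgf is f(s) = 1/17 + 99/340·s + 13/20·s². The extinction probability q is the smallest fixed point of f in [0, 1]. Setting s = f(s):
  13/20·s² + (99/340 − 1)·s + 1/17 = 0
  13/20·s² − (1/17 + 13/20)·s + 1/17 = 0
which factors as (s − 1)·(13/20·s − 1/17) = 0, giving roots s = 1 and s = (1/17)/(13/20) = 20/221.
Mean offspring μ = 99/340 + 2·13/20 = 541/340 > 1 (supercritical), so q < 1. The extinction probability is the smaller root: q = (1/17)/(13/20) = 20/221.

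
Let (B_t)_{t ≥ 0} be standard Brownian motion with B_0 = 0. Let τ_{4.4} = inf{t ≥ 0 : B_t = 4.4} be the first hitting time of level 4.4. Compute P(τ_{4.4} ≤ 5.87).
P(τ_{4.4} ≤ 5.87) = 2(1 − Φ(4.4/√5.87)) = 2(1 − Φ(1.8161)) ≈ 0.0694

By the reflection principle for standard BM, P(τ_b ≤ t) = 2 · P(B_t ≥ b). Since B_t ~ N(0, t), P(B_t ≥ 4.4) = 1 − Φ(4.4/√t) = 1 − Φ(4.4/√5.87) = 1 − Φ(1.8161) ≈ 0.03468. Doubling: P(τ_{4.4} ≤ 5.87) ≈ 2 · 0.03468 = 0.06936 ≈ 0.0694.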